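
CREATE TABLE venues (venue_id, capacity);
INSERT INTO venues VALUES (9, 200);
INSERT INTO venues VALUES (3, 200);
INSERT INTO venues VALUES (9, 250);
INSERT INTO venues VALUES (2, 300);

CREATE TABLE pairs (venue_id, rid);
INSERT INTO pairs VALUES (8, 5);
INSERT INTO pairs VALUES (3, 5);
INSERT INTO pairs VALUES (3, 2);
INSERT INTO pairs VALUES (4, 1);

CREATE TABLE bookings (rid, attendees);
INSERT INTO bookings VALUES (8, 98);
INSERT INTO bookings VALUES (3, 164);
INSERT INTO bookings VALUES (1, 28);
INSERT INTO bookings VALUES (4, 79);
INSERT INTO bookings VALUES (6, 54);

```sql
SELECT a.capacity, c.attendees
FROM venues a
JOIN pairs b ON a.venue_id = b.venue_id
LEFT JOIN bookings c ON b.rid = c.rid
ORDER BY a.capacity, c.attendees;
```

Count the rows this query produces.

2

Joins associate left-to-right: venues INNER JOIN pairs on venue_id gives 2 intermediate row(s).
Then LEFT JOIN `bookings c` on rid: each of those 2 rows is kept; rows whose b.rid has no match in c get NULL for c's columns.
Result: 2 row(s).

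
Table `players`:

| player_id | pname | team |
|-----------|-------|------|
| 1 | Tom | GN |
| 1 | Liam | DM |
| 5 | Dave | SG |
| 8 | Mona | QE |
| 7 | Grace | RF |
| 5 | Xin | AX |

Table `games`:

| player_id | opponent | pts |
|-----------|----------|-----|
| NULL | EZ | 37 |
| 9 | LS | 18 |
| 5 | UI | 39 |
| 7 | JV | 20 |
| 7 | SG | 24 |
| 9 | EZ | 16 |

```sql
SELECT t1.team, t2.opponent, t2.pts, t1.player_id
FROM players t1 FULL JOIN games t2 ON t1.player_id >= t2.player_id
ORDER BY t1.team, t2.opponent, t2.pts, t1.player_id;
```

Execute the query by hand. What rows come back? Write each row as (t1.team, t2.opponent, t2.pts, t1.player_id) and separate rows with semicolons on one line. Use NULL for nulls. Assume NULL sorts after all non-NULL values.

FULL OUTER JOIN keeps every row from both sides; unmatched rows get NULL for the other side's columns.
Matching on t1.player_id >= t2.player_id. A NULL in a compared column never satisfies the condition.
Matched pairs: 8; unmatched t1 rows kept: 2; unmatched t2 rows kept: 3.

(AX, UI, 39, 5); (DM, NULL, NULL, 1); (GN, NULL, NULL, 1); (QE, JV, 20, 8); (QE, SG, 24, 8); (QE, UI, 39, 8); (RF, JV, 20, 7); (RF, SG, 24, 7); (RF, UI, 39, 7); (SG, UI, 39, 5); (NULL, EZ, 16, NULL); (NULL, EZ, 37, NULL); (NULL, LS, 18, NULL)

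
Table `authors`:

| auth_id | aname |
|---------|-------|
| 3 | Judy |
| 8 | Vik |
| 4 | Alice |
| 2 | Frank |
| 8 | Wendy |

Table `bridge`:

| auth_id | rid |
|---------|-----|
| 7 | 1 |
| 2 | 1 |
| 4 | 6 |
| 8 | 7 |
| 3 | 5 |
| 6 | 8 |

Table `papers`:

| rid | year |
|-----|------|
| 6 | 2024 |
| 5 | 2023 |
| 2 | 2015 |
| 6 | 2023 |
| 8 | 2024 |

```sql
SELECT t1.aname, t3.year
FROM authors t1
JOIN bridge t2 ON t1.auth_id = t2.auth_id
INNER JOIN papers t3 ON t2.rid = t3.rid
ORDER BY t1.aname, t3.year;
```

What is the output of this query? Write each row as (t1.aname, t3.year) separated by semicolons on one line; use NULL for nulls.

(Alice, 2023); (Alice, 2024); (Judy, 2023)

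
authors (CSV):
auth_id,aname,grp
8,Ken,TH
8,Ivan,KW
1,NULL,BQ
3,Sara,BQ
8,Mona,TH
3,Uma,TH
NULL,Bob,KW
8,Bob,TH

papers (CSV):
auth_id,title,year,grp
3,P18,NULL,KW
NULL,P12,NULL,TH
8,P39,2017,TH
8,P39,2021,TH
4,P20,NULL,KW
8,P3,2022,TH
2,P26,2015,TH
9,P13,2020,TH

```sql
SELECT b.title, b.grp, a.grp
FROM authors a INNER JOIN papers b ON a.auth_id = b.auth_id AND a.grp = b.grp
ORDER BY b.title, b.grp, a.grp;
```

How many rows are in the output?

9

INNER JOIN keeps only pairs where the ON condition holds.
Matching on a.auth_id = b.auth_id AND a.grp = b.grp. A NULL in a compared column never satisfies the condition.
Matched pairs: 9.
Total: 9 rows.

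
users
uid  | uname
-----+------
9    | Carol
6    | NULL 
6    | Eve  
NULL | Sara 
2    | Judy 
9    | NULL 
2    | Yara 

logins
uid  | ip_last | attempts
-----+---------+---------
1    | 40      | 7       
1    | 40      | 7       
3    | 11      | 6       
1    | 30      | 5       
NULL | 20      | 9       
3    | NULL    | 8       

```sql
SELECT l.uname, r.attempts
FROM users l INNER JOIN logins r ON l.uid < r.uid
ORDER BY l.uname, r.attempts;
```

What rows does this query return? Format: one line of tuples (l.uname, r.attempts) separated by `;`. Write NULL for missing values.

INNER JOIN keeps only pairs where the ON condition holds.
Matching on l.uid < r.uid. A NULL in a compared column never satisfies the condition.
Matched pairs: 4.

(Judy, 6); (Judy, 8); (Yara, 6); (Yara, 8)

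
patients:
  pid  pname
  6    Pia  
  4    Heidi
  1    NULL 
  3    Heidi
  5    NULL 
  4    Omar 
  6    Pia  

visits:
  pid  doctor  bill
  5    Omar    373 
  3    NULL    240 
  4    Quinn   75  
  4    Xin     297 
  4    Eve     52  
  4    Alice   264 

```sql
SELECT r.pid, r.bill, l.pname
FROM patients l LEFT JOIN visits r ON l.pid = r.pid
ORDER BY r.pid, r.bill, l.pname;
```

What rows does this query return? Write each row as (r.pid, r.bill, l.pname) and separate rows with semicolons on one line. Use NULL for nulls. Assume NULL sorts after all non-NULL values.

LEFT JOIN keeps every row from `patients`; unmatched rows get NULL for `visits`'s columns.
Matching on l.pid = r.pid.
Matched pairs: 10; unmatched l rows kept: 3.

(3, 240, Heidi); (4, 52, Heidi); (4, 52, Omar); (4, 75, Heidi); (4, 75, Omar); (4, 264, Heidi); (4, 264, Omar); (4, 297, Heidi); (4, 297, Omar); (5, 373, NULL); (NULL, NULL, Pia); (NULL, NULL, Pia); (NULL, NULL, NULL)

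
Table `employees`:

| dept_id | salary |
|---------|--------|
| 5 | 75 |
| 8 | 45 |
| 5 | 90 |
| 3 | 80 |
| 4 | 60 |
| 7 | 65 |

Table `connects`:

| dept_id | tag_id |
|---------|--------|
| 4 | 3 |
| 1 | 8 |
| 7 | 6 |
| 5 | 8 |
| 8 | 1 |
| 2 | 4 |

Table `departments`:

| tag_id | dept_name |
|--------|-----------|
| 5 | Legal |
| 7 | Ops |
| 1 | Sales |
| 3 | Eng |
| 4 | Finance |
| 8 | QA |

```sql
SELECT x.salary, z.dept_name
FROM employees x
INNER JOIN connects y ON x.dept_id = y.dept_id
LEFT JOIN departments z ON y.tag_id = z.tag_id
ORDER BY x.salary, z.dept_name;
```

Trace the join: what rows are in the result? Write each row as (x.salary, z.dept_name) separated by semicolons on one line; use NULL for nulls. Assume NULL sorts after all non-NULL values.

(45, Sales); (60, Eng); (65, NULL); (75, QA); (90, QA)

Joins associate left-to-right: employees INNER JOIN connects on dept_id gives 5 intermediate row(s).
Then LEFT JOIN `departments z` on tag_id: each of those 5 rows is kept; rows whose y.tag_id has no match in z get NULL for z's columns.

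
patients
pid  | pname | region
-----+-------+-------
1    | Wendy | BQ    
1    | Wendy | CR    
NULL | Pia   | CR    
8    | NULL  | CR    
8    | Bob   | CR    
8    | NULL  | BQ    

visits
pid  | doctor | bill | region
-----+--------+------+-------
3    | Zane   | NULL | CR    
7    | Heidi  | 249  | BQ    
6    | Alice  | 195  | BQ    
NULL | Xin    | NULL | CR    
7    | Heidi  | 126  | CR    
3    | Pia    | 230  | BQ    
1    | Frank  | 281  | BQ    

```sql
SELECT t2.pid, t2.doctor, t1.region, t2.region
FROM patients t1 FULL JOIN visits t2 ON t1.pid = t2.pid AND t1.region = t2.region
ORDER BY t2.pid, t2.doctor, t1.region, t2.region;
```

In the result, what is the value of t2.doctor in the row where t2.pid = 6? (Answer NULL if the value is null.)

Alice

FULL OUTER JOIN keeps every row from both sides; unmatched rows get NULL for the other side's columns.
Matching on t1.pid = t2.pid AND t1.region = t2.region. A NULL in a compared column never satisfies the condition.
- t1[0] pid=1, region=BQ → 1 match(es) in t2 → 1 row(s).
- t1[1] pid=1, region=CR → no match; kept with NULLs on the t2 side.
- t1[2] pid=NULL, region=CR → no match; kept with NULLs on the t2 side.
- t1[3] pid=8, region=CR → no match; kept with NULLs on the t2 side.
- t1[4] pid=8, region=CR → no match; kept with NULLs on the t2 side.
- t1[5] pid=8, region=BQ → no match; kept with NULLs on the t2 side.
- 6 row(s) from t2 found no t1 partner → padded with NULL.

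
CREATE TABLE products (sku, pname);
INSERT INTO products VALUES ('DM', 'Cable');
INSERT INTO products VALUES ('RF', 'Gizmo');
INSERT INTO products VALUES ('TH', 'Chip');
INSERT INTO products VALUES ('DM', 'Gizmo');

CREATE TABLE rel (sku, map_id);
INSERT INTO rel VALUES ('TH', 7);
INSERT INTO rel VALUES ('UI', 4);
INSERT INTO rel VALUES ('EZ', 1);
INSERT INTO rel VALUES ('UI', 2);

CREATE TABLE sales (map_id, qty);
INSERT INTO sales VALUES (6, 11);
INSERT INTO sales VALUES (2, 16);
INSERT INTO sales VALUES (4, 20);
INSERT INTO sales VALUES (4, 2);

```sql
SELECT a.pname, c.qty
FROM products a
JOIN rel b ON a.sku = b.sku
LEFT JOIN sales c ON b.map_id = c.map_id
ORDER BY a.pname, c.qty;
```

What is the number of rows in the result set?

Step 1 — a INNER JOIN b on sku → 1 row(s).
Then LEFT JOIN `sales c` on map_id: each of those 1 rows is kept; rows whose b.map_id has no match in c get NULL for c's columns.
Result: 1 row(s).

1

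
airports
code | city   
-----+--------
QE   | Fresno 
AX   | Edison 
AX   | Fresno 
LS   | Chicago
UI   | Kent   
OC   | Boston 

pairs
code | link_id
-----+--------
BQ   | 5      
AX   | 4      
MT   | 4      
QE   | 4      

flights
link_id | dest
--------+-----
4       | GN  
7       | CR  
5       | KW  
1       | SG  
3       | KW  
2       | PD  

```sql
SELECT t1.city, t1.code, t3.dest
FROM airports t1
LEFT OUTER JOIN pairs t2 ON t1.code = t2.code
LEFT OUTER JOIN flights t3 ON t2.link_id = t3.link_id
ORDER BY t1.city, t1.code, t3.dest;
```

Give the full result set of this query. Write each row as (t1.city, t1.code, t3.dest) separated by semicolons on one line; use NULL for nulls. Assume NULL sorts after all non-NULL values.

Step 1 — t1 LEFT JOIN t2 on code → 6 row(s).
Then LEFT JOIN `flights t3` on link_id: each of those 6 rows is kept; rows whose t2.link_id has no match in t3 get NULL for t3's columns.

(Boston, OC, NULL); (Chicago, LS, NULL); (Edison, AX, GN); (Fresno, AX, GN); (Fresno, QE, GN); (Kent, UI, NULL)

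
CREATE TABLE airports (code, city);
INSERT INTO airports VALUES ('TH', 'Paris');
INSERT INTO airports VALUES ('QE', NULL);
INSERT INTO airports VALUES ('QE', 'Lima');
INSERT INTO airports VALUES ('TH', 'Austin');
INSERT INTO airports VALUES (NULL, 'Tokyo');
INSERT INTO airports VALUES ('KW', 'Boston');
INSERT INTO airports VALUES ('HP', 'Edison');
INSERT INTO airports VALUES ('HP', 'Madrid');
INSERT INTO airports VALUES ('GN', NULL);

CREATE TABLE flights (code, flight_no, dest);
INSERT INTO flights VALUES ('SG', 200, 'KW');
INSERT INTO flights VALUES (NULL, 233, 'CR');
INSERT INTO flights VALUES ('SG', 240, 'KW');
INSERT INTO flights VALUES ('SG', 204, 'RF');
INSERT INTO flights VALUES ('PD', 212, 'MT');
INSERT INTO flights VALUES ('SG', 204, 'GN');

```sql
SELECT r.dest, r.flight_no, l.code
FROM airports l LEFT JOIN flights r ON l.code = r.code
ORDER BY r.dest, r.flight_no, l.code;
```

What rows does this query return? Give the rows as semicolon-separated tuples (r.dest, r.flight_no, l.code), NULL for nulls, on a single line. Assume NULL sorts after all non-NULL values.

(NULL, NULL, GN); (NULL, NULL, HP); (NULL, NULL, HP); (NULL, NULL, KW); (NULL, NULL, QE); (NULL, NULL, QE); (NULL, NULL, TH); (NULL, NULL, TH); (NULL, NULL, NULL)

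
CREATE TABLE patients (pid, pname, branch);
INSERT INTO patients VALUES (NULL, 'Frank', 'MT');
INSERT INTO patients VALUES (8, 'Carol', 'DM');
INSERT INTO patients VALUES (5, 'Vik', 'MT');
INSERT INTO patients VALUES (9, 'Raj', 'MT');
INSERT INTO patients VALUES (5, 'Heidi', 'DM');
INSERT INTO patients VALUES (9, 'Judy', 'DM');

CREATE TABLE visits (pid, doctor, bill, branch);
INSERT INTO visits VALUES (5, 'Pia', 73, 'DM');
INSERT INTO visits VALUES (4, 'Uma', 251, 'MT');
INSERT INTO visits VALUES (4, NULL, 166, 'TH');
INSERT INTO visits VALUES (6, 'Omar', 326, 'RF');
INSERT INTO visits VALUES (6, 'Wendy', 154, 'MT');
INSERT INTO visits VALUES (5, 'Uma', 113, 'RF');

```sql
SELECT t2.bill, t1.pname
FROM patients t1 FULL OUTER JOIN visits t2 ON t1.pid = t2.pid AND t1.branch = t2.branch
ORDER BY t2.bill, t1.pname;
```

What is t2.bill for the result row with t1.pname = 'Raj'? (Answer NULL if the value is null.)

NULL

FULL OUTER JOIN keeps every row from both sides; unmatched rows get NULL for the other side's columns.
Matching on t1.pid = t2.pid AND t1.branch = t2.branch. A NULL in a compared column never satisfies the condition.
- t1[0] pid=NULL, branch=MT → no match; kept with NULLs on the t2 side.
- t1[1] pid=8, branch=DM → no match; kept with NULLs on the t2 side.
- t1[2] pid=5, branch=MT → no match; kept with NULLs on the t2 side.
- t1[3] pid=9, branch=MT → no match; kept with NULLs on the t2 side.
- t1[4] pid=5, branch=DM → 1 match(es) in t2 → 1 row(s).
- t1[5] pid=9, branch=DM → no match; kept with NULLs on the t2 side.
- 5 row(s) from t2 found no t1 partner → padded with NULL.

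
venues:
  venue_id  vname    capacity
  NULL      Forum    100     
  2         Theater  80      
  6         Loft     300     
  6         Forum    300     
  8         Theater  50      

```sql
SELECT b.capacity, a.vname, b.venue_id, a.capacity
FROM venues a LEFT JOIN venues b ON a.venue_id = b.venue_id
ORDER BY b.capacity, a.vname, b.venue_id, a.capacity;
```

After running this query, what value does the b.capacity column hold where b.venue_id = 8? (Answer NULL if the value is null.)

50

LEFT JOIN keeps every row from `venues a`; unmatched rows get NULL for `venues b`'s columns.
Matching on a.venue_id = b.venue_id. A NULL in a compared column never satisfies the condition.
Matched pairs: 6; unmatched a rows kept: 1.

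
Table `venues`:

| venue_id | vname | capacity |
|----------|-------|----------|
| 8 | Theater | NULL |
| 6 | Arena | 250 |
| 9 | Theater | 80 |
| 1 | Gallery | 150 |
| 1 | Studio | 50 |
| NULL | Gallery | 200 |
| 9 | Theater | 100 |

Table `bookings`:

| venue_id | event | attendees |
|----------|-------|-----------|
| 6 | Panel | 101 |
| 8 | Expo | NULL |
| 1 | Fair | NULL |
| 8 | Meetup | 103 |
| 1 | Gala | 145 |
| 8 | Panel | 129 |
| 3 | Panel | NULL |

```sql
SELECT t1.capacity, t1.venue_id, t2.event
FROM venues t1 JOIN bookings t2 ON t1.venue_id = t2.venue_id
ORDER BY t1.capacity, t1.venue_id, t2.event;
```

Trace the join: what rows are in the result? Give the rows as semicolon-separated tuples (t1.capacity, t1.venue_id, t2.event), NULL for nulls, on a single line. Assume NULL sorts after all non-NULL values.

(50, 1, Fair); (50, 1, Gala); (150, 1, Fair); (150, 1, Gala); (250, 6, Panel); (NULL, 8, Expo); (NULL, 8, Meetup); (NULL, 8, Panel)

INNER JOIN keeps only pairs where the ON condition holds.
Matching on t1.venue_id = t2.venue_id. A NULL in a compared column never satisfies the condition.
- t1 (venue_id=8) pairs with 3 row(s) of t2.
- t1 (venue_id=6) pairs with 1 row(s) of t2.
- t1 (venue_id=9) has no partner → excluded.
- t1 (venue_id=1) pairs with 2 row(s) of t2.
- t1 (venue_id=1) pairs with 2 row(s) of t2.
- t1 (venue_id=NULL) has no partner → excluded.
- t1 (venue_id=9) has no partner → excluded.
After projecting and ordering:
t1.capacity | t1.venue_id | t2.event
50 | 1 | Fair
50 | 1 | Gala
150 | 1 | Fair
150 | 1 | Gala
250 | 6 | Panel
NULL | 8 | Expo
NULL | 8 | Meetup
NULL | 8 | Panel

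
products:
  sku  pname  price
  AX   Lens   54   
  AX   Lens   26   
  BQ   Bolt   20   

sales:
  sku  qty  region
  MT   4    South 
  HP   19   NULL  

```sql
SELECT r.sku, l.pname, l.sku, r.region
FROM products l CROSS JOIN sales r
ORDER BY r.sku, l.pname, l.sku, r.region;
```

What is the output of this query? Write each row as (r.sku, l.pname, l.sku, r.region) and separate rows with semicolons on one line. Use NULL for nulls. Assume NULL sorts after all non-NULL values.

(HP, Bolt, BQ, NULL); (HP, Lens, AX, NULL); (HP, Lens, AX, NULL); (MT, Bolt, BQ, South); (MT, Lens, AX, South); (MT, Lens, AX, South)

CROSS JOIN pairs every row of `products` with every row of `sales`: 3 × 2 = 6 rows.
After projecting and ordering:
r.sku | l.pname | l.sku | r.region
HP | Bolt | BQ | NULL
HP | Lens | AX | NULL
HP | Lens | AX | NULL
MT | Bolt | BQ | South
MT | Lens | AX | South
MT | Lens | AX | South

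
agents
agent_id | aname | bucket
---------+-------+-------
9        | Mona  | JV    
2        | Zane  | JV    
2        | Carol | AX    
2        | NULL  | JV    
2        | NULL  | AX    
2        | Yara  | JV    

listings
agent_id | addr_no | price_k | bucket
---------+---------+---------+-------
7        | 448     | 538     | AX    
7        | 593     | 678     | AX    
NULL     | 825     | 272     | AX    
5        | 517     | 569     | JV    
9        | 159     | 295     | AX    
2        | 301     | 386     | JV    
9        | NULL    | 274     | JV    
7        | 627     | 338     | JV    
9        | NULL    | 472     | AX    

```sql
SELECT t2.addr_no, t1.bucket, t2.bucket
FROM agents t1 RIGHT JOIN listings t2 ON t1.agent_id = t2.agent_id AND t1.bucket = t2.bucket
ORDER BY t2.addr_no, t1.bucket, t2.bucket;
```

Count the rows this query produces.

11

RIGHT JOIN keeps every row from `listings`; unmatched rows get NULL for `agents`'s columns.
Matching on t1.agent_id = t2.agent_id AND t1.bucket = t2.bucket. A NULL in a compared column never satisfies the condition.
- t1 (agent_id=9, bucket=JV) pairs with 1 row(s) of t2.
- t1 (agent_id=2, bucket=JV) pairs with 1 row(s) of t2.
- t1 (agent_id=2, bucket=AX) has no partner in t2.
- t1 (agent_id=2, bucket=JV) pairs with 1 row(s) of t2.
- t1 (agent_id=2, bucket=AX) has no partner in t2.
- t1 (agent_id=2, bucket=JV) pairs with 1 row(s) of t2.
- plus 7 unmatched t2 row(s), each kept with NULL t1 columns.
Total: 4 matched + 7 padded = 11 rows.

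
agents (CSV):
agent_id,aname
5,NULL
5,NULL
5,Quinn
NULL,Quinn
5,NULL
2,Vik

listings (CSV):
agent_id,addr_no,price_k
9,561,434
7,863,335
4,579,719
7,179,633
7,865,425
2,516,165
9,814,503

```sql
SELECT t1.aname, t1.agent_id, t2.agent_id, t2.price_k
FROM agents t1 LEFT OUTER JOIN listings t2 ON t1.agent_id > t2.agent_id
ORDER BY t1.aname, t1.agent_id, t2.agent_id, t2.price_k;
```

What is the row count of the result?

10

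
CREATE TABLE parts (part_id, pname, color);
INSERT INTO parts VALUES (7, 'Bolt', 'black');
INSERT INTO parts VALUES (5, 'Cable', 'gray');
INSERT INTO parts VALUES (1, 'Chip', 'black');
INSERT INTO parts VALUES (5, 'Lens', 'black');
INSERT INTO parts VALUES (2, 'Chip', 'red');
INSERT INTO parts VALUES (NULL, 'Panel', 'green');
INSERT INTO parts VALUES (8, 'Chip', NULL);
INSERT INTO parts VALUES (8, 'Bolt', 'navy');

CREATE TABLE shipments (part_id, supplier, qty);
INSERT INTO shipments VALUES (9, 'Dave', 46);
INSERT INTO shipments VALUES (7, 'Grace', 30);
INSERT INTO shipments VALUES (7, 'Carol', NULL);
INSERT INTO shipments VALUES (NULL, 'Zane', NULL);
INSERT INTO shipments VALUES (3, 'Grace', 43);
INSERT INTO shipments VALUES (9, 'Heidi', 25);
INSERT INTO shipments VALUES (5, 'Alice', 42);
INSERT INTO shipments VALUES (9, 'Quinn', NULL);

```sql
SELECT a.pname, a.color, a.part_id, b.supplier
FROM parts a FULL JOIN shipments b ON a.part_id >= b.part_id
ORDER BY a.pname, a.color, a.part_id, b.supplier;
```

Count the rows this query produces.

23

FULL OUTER JOIN keeps every row from both sides; unmatched rows get NULL for the other side's columns.
Matching on a.part_id >= b.part_id. A NULL in a compared column never satisfies the condition.
- a (part_id=7) pairs with 4 row(s) of b.
- a (part_id=5) pairs with 2 row(s) of b.
- a (part_id=1) has no partner → padded with NULL.
- a (part_id=5) pairs with 2 row(s) of b.
- a (part_id=2) has no partner → padded with NULL.
- a (part_id=NULL) has no partner → padded with NULL.
- a (part_id=8) pairs with 4 row(s) of b.
- a (part_id=8) pairs with 4 row(s) of b.
- 4 b row(s) had no a match → kept, a columns NULL.
Total: 16 matched + 7 padded = 23 rows.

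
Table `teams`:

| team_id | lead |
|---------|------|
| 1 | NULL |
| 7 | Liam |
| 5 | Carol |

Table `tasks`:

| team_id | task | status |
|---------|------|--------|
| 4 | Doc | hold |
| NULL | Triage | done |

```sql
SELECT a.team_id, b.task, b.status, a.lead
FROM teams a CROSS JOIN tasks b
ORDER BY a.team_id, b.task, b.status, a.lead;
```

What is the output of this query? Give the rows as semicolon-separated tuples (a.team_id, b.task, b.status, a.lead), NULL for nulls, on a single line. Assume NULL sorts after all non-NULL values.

(1, Doc, hold, NULL); (1, Triage, done, NULL); (5, Doc, hold, Carol); (5, Triage, done, Carol); (7, Doc, hold, Liam); (7, Triage, done, Liam)

CROSS JOIN pairs every row of `teams` with every row of `tasks`: 3 × 2 = 6 rows.
After projecting and ordering:
a.team_id | b.task | b.status | a.lead
1 | Doc | hold | NULL
1 | Triage | done | NULL
5 | Doc | hold | Carol
5 | Triage | done | Carol
7 | Doc | hold | Liam
7 | Triage | done | Liam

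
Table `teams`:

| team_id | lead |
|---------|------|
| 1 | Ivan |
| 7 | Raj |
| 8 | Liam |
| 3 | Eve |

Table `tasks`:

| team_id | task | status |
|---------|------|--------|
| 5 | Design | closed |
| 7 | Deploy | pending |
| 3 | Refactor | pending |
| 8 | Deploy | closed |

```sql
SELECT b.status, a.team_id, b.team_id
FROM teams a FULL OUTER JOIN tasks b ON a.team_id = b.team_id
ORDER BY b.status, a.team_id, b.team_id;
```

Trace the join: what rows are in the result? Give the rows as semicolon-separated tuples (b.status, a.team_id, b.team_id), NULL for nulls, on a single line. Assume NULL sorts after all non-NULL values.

FULL OUTER JOIN keeps every row from both sides; unmatched rows get NULL for the other side's columns.
Matching on a.team_id = b.team_id.
- a (team_id=1) has no partner → padded with NULL.
- a (team_id=7) pairs with 1 row(s) of b.
- a (team_id=8) pairs with 1 row(s) of b.
- a (team_id=3) pairs with 1 row(s) of b.
- plus 1 unmatched b row(s), each kept with NULL a columns.
After projecting and ordering:
b.status | a.team_id | b.team_id
closed | 8 | 8
closed | NULL | 5
pending | 3 | 3
pending | 7 | 7
NULL | 1 | NULL

(closed, 8, 8); (closed, NULL, 5); (pending, 3, 3); (pending, 7, 7); (NULL, 1, NULL)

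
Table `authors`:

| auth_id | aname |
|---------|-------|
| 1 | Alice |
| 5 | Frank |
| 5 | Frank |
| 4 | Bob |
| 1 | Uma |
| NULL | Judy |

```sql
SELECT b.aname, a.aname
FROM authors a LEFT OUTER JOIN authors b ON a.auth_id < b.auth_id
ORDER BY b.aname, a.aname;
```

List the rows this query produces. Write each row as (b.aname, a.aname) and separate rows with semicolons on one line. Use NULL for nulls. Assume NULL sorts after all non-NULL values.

LEFT JOIN keeps every row from `authors a`; unmatched rows get NULL for `authors b`'s columns.
Matching on a.auth_id < b.auth_id. A NULL in a compared column never satisfies the condition.
- a[0] auth_id=1 → 3 match(es) in b → 3 row(s).
- a[1] auth_id=5 → no match; kept with NULLs on the b side.
- a[2] auth_id=5 → no match; kept with NULLs on the b side.
- a[3] auth_id=4 → 2 match(es) in b → 2 row(s).
- a[4] auth_id=1 → 3 match(es) in b → 3 row(s).
- a[5] auth_id=NULL → no match; kept with NULLs on the b side.

(Bob, Alice); (Bob, Uma); (Frank, Alice); (Frank, Alice); (Frank, Bob); (Frank, Bob); (Frank, Uma); (Frank, Uma); (NULL, Frank); (NULL, Frank); (NULL, Judy)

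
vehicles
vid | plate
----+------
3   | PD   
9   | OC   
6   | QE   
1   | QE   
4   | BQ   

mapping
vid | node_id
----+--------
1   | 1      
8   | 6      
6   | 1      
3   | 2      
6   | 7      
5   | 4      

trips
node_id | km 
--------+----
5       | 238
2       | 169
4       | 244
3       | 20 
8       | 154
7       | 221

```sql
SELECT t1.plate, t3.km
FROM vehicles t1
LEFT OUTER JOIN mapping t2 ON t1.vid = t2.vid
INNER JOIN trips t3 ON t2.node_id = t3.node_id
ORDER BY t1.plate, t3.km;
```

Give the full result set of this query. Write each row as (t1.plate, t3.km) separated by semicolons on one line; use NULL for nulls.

Evaluate left to right. First `vehicles t1 LEFT JOIN mapping t2` on vid: 6 row(s).
Then INNER JOIN `trips t3` on node_id: keep only rows whose t2.node_id appears in t3.

(PD, 169); (QE, 221)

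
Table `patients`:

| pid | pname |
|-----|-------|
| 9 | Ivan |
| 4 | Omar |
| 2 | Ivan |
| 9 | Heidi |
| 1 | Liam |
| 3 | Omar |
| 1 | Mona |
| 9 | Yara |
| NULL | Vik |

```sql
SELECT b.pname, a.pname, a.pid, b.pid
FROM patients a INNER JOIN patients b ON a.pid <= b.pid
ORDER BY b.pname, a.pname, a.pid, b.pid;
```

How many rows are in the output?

INNER JOIN keeps only pairs where the ON condition holds.
Matching on a.pid <= b.pid. A NULL in a compared column never satisfies the condition.
Matched pairs: 40.
Total: 40 rows.

40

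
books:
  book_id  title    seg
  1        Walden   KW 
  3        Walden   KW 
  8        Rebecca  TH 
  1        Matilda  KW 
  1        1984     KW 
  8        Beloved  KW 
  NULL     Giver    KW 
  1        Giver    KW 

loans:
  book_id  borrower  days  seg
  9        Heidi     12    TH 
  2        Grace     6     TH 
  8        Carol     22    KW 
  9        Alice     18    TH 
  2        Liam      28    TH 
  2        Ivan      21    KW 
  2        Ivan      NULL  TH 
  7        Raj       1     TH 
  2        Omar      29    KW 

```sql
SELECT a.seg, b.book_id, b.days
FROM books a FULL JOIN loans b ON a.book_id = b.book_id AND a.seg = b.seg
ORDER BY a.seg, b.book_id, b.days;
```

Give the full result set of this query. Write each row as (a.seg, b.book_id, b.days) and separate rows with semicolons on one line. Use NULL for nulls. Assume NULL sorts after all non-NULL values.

(KW, 8, 22); (KW, NULL, NULL); (KW, NULL, NULL); (KW, NULL, NULL); (KW, NULL, NULL); (KW, NULL, NULL); (KW, NULL, NULL); (TH, NULL, NULL); (NULL, 2, 6); (NULL, 2, 21); (NULL, 2, 28); (NULL, 2, 29); (NULL, 2, NULL); (NULL, 7, 1); (NULL, 9, 12); (NULL, 9, 18)

FULL OUTER JOIN keeps every row from both sides; unmatched rows get NULL for the other side's columns.
Matching on a.book_id = b.book_id AND a.seg = b.seg. A NULL in a compared column never satisfies the condition.
Matched pairs: 1; unmatched a rows kept: 7; unmatched b rows kept: 8.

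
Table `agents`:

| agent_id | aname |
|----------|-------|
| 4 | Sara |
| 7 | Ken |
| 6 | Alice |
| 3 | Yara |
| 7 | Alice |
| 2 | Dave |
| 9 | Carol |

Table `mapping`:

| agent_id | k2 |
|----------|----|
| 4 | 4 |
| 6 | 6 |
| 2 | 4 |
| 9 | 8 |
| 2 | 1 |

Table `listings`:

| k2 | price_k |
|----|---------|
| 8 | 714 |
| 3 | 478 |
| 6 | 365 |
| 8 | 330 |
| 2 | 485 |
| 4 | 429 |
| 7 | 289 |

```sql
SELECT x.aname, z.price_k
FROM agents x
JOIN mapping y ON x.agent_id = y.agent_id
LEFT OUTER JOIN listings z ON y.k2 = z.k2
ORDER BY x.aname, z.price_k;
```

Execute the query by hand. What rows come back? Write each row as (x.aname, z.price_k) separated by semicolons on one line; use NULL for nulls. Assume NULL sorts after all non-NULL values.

(Alice, 365); (Carol, 330); (Carol, 714); (Dave, 429); (Dave, NULL); (Sara, 429)

Joins associate left-to-right: agents INNER JOIN mapping on agent_id gives 5 intermediate row(s).
Then LEFT JOIN `listings z` on k2: each of those 5 rows is kept; rows whose y.k2 has no match in z get NULL for z's columns.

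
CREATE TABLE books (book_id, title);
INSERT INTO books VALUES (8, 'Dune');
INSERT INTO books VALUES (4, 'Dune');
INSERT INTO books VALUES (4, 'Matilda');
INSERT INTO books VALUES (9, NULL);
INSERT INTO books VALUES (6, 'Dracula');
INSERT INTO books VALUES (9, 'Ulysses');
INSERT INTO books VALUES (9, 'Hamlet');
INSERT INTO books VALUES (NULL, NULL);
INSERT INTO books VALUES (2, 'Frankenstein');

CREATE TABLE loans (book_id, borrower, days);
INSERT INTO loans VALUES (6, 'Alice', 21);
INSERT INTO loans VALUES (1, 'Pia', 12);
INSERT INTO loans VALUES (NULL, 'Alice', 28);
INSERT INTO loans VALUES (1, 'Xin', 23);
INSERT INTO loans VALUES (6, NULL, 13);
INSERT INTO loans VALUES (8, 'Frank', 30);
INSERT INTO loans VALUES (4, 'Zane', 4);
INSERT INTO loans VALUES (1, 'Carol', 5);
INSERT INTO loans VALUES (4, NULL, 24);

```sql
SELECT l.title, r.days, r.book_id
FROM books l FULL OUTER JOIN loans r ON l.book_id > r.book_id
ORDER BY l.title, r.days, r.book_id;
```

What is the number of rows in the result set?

FULL OUTER JOIN keeps every row from both sides; unmatched rows get NULL for the other side's columns.
Matching on l.book_id > r.book_id. A NULL in a compared column never satisfies the condition.
- book_id=8: 7 matching r row(s), so 7 row(s) emitted.
- book_id=4: 3 matching r row(s), so 3 row(s) emitted.
- book_id=4: 3 matching r row(s), so 3 row(s) emitted.
- book_id=9: 8 matching r row(s), so 8 row(s) emitted.
- book_id=6: 5 matching r row(s), so 5 row(s) emitted.
- book_id=9: 8 matching r row(s), so 8 row(s) emitted.
- book_id=9: 8 matching r row(s), so 8 row(s) emitted.
- book_id=NULL: no r row matches, row kept with r columns NULL.
- book_id=2: 3 matching r row(s), so 3 row(s) emitted.
- 1 r row(s) had no l match → kept, l columns NULL.
Total: 45 matched + 2 padded = 47 rows.

47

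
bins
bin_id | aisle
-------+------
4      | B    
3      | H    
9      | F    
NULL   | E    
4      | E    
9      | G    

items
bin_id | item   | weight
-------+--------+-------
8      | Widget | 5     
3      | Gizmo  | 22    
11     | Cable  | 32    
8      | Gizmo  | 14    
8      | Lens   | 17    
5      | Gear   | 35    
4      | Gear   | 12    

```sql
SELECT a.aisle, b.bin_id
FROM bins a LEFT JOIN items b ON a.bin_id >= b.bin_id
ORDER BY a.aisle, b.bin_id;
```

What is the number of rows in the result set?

LEFT JOIN keeps every row from `bins`; unmatched rows get NULL for `items`'s columns.
Matching on a.bin_id >= b.bin_id. A NULL in a compared column never satisfies the condition.
Matched pairs: 17; unmatched a rows kept: 1.
Total: 17 matched + 1 padded = 18 rows.

18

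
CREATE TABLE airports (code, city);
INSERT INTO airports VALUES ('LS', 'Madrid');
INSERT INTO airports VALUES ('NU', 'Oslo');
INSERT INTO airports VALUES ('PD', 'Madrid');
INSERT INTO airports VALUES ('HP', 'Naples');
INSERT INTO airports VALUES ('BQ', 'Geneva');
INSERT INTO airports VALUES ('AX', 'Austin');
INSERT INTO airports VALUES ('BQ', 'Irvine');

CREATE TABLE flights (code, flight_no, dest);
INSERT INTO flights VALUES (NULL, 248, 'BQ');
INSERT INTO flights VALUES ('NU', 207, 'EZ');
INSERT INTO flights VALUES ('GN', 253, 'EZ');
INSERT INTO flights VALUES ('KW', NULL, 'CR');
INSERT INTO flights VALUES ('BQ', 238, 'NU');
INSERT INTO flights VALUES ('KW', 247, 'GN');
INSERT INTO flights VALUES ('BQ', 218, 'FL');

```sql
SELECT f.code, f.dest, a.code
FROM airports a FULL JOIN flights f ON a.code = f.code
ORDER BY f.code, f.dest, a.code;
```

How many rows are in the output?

FULL OUTER JOIN keeps every row from both sides; unmatched rows get NULL for the other side's columns.
Matching on a.code = f.code. A NULL in a compared column never satisfies the condition.
- a (code=LS) has no partner → padded with NULL.
- a (code=NU) pairs with 1 row(s) of f.
- a (code=PD) has no partner → padded with NULL.
- a (code=HP) has no partner → padded with NULL.
- a (code=BQ) pairs with 2 row(s) of f.
- a (code=AX) has no partner → padded with NULL.
- a (code=BQ) pairs with 2 row(s) of f.
- plus 4 unmatched f row(s), each kept with NULL a columns.
Total: 5 matched + 8 padded = 13 rows.

13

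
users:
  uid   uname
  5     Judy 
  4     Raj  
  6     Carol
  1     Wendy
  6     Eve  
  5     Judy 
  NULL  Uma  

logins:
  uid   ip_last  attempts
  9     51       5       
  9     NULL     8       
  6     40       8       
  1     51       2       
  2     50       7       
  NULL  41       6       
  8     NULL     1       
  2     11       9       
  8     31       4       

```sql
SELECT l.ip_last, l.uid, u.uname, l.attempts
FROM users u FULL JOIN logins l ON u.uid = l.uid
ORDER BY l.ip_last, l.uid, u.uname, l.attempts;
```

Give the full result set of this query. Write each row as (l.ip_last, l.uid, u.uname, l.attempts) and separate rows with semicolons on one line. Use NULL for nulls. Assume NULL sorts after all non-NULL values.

(11, 2, NULL, 9); (31, 8, NULL, 4); (40, 6, Carol, 8); (40, 6, Eve, 8); (41, NULL, NULL, 6); (50, 2, NULL, 7); (51, 1, Wendy, 2); (51, 9, NULL, 5); (NULL, 8, NULL, 1); (NULL, 9, NULL, 8); (NULL, NULL, Judy, NULL); (NULL, NULL, Judy, NULL); (NULL, NULL, Raj, NULL); (NULL, NULL, Uma, NULL)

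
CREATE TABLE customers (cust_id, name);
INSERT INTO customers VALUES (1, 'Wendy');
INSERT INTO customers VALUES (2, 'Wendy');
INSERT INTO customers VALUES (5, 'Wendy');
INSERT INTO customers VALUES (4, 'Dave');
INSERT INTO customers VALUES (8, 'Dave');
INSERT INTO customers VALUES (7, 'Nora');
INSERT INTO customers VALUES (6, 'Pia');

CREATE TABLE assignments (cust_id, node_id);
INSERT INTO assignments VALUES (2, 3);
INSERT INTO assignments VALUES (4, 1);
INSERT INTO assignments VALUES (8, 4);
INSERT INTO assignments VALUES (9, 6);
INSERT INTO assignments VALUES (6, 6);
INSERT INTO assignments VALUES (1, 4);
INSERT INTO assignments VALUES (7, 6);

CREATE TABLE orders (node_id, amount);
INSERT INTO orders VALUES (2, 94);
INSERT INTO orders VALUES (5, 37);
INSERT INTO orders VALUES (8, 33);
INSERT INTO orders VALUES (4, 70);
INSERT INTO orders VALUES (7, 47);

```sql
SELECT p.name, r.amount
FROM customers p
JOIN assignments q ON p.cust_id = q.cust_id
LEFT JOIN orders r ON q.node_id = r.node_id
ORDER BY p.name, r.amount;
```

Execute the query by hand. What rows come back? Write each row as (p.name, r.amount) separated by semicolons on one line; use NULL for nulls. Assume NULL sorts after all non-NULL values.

(Dave, 70); (Dave, NULL); (Nora, NULL); (Pia, NULL); (Wendy, 70); (Wendy, NULL)

Step 1 — p INNER JOIN q on cust_id → 6 row(s).
Then LEFT JOIN `orders r` on node_id: each of those 6 rows is kept; rows whose q.node_id has no match in r get NULL for r's columns.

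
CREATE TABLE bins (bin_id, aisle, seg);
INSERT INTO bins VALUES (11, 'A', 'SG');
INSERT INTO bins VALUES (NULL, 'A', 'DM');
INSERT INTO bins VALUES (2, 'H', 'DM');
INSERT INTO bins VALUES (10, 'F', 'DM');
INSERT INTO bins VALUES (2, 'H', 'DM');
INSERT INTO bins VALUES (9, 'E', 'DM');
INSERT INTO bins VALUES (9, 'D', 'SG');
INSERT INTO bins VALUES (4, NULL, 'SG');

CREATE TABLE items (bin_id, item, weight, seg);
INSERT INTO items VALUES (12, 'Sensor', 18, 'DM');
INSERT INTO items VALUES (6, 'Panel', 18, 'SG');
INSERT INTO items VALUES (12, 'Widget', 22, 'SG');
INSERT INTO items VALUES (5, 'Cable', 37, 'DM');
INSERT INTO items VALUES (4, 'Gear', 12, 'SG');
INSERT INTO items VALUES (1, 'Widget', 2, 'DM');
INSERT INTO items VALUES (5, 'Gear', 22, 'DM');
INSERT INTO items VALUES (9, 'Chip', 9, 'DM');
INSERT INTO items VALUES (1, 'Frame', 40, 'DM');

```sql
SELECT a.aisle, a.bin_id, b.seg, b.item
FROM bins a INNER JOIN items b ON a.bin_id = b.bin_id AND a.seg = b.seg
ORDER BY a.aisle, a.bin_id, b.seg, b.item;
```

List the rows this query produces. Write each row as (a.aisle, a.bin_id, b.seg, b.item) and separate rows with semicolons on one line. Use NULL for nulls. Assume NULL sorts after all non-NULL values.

INNER JOIN keeps only pairs where the ON condition holds.
Matching on a.bin_id = b.bin_id AND a.seg = b.seg. A NULL in a compared column never satisfies the condition.
- a row (bin_id=11, seg=SG): no match → dropped.
- a row (bin_id=NULL, seg=DM): no match → dropped.
- a row (bin_id=2, seg=DM): no match → dropped.
- a row (bin_id=10, seg=DM): no match → dropped.
- a row (bin_id=2, seg=DM): no match → dropped.
- a row (bin_id=9, seg=DM): matches 1 b row(s) → 1 output row(s).
- a row (bin_id=9, seg=SG): no match → dropped.
- a row (bin_id=4, seg=SG): matches 1 b row(s) → 1 output row(s).
After projecting and ordering:
a.aisle | a.bin_id | b.seg | b.item
E | 9 | DM | Chip
NULL | 4 | SG | Gear

(E, 9, DM, Chip); (NULL, 4, SG, Gear)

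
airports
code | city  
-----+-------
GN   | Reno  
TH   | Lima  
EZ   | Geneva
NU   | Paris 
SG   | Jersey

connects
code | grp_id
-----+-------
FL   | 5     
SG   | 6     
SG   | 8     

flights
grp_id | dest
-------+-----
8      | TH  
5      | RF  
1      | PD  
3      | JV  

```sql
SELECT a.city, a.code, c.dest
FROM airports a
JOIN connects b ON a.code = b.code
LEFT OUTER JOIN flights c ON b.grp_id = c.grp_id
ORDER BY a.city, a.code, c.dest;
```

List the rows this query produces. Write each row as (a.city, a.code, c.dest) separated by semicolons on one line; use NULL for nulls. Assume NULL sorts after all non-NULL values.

(Jersey, SG, TH); (Jersey, SG, NULL)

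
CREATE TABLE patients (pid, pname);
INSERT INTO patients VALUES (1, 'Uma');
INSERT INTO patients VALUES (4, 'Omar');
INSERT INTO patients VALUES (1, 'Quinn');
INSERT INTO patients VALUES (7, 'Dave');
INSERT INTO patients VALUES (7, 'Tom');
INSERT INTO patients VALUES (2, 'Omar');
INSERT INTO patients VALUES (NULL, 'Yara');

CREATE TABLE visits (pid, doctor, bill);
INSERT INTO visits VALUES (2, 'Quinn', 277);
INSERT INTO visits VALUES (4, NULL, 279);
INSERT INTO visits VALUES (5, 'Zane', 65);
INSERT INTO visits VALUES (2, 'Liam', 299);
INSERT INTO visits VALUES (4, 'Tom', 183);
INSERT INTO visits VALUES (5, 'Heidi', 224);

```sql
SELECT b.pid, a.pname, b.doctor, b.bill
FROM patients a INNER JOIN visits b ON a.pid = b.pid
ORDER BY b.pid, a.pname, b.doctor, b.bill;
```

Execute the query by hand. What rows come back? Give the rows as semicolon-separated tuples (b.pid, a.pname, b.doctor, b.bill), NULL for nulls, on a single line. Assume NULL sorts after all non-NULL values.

(2, Omar, Liam, 299); (2, Omar, Quinn, 277); (4, Omar, Tom, 183); (4, Omar, NULL, 279)

INNER JOIN keeps only pairs where the ON condition holds.
Matching on a.pid = b.pid. A NULL in a compared column never satisfies the condition.
- pid=1: no matching b row, dropped.
- pid=4: 2 matching b row(s), so 2 row(s) emitted.
- pid=1: no matching b row, dropped.
- pid=7: no matching b row, dropped.
- pid=7: no matching b row, dropped.
- pid=2: 2 matching b row(s), so 2 row(s) emitted.
- pid=NULL: no matching b row, dropped.
After projecting and ordering:
b.pid | a.pname | b.doctor | b.bill
2 | Omar | Liam | 299
2 | Omar | Quinn | 277
4 | Omar | Tom | 183
4 | Omar | NULL | 279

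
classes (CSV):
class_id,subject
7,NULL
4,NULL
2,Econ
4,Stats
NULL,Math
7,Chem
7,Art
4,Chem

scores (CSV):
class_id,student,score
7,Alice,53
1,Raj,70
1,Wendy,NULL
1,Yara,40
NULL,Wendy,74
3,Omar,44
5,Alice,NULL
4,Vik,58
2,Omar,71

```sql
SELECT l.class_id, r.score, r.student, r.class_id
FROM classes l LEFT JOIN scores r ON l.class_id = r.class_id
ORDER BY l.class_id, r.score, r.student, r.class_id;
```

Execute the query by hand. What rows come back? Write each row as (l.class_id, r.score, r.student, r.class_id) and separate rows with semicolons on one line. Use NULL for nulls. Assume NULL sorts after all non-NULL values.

(2, 71, Omar, 2); (4, 58, Vik, 4); (4, 58, Vik, 4); (4, 58, Vik, 4); (7, 53, Alice, 7); (7, 53, Alice, 7); (7, 53, Alice, 7); (NULL, NULL, NULL, NULL)

LEFT JOIN keeps every row from `classes`; unmatched rows get NULL for `scores`'s columns.
Matching on l.class_id = r.class_id. A NULL in a compared column never satisfies the condition.
- l row (class_id=7): matches 1 r row(s) → 1 output row(s).
- l row (class_id=4): matches 1 r row(s) → 1 output row(s).
- l row (class_id=2): matches 1 r row(s) → 1 output row(s).
- l row (class_id=4): matches 1 r row(s) → 1 output row(s).
- l row (class_id=NULL): no match → kept, r columns NULL.
- l row (class_id=7): matches 1 r row(s) → 1 output row(s).
- l row (class_id=7): matches 1 r row(s) → 1 output row(s).
- l row (class_id=4): matches 1 r row(s) → 1 output row(s).
After projecting and ordering:
l.class_id | r.score | r.student | r.class_id
2 | 71 | Omar | 2
4 | 58 | Vik | 4
4 | 58 | Vik | 4
4 | 58 | Vik | 4
7 | 53 | Alice | 7
7 | 53 | Alice | 7
7 | 53 | Alice | 7
NULL | NULL | NULL | NULL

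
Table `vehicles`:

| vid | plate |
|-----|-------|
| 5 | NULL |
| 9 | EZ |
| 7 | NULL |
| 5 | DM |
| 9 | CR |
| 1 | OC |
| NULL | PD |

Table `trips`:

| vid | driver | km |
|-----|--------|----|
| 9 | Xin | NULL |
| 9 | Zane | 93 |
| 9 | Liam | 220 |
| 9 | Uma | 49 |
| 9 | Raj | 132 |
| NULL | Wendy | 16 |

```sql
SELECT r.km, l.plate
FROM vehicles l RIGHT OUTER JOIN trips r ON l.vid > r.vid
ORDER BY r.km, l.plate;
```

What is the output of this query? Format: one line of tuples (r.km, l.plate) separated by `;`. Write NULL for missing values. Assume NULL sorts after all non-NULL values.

RIGHT JOIN keeps every row from `trips`; unmatched rows get NULL for `vehicles`'s columns.
Matching on l.vid > r.vid. A NULL in a compared column never satisfies the condition.
Matched pairs: 0; unmatched r rows kept: 6.

(16, NULL); (49, NULL); (93, NULL); (132, NULL); (220, NULL); (NULL, NULL)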